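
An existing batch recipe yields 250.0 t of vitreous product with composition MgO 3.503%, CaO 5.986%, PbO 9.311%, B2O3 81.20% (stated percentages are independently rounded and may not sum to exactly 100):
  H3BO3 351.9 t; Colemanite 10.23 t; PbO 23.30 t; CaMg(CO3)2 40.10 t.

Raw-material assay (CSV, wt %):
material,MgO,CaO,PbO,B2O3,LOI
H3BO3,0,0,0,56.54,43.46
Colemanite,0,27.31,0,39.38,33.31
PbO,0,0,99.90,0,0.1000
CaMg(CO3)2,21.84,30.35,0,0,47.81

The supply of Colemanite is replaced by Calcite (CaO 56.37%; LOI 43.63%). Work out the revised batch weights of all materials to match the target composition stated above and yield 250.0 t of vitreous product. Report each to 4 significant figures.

Revised batch per 250.0 t vitreous product:
  H3BO3: 359.0 t
  Calcite: 4.959 t
  PbO: 23.30 t
  CaMg(CO3)2: 40.10 t
Total batch = 427.4 t; LOI loss = 177.4 t

In-progress results are displayed, rounded to 4 significant figures, within the worked lines; full float precision is carried at every stage. Each reported result sees exactly one rounding — derived quantities (the yield, the four compositions, glass mass, LOI, totals) are carried at exact precision using the weight values for 250.0 t of glass, precisely as stated by the question or the answer.
Per-oxide target masses for 250.0 t vitreous product:
  MgO: 3.503% × 250.0 = 8.758 t
  CaO: 5.986% × 250.0 = 14.96 t
  PbO: 9.311% × 250.0 = 23.28 t
  B2O3: 81.20% × 250.0 = 203.0 t
A balance pass over the oxides, per the reported batch figures, relative to the basis at hand (delivered sums recover each target modulo rounding of the values):
  MgO: 40.10·0.2184 = 8.758 t (target 8.758 t)
  CaO: 4.959·0.5637 + 40.10·0.3035 = 14.97 t (target 14.96 t)
  PbO: 23.30·0.9990 = 23.28 t (target 23.28 t)
  B2O3: 359.0·0.5654 = 203.0 t (target 203.0 t)
Glass mass check: batch total minus LOI = 250.0 t (per-oxide target masses sum to 250.0 t; the stated basis being 250.0 t — deltas are rounding alone).
Summing the batch: Σ batch = 427.4 t; LOI loss = Σ batch·LOI = 177.4 t; the yield ratio, glass ÷ batch: 58.49%.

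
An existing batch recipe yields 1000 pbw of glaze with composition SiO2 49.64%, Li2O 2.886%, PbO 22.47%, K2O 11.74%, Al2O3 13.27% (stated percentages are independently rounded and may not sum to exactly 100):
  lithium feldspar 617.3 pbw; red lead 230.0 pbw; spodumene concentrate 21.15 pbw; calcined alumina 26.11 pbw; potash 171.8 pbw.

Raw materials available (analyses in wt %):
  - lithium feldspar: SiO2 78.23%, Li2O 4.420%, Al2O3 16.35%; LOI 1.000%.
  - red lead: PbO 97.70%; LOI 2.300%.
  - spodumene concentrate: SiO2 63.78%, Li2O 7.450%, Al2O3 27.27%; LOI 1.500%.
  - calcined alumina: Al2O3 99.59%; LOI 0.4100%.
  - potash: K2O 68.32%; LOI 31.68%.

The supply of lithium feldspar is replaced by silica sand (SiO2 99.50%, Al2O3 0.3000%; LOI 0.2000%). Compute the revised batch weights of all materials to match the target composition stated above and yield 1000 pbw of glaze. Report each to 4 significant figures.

Revised batch per 1000 pbw glaze:
  silica sand: 250.6 pbw
  red lead: 230.0 pbw
  spodumene concentrate: 387.4 pbw
  calcined alumina: 26.42 pbw
  potash: 171.8 pbw
Total batch = 1066 pbw; LOI loss = 66.14 pbw

The working math carries exact precision from start to finish; intermediates appear rounded to four significant digits when written out; exactly one rounding goes into each reported number; all derived quantities, which include yield, totals, the five compositions, ignition loss, net glass mass, are recomputed at exact precision, exactly as printed in either problem or answer, starting from the weights per 1000 pbw of glass.
The oxide mass targets at 1000 pbw glaze:
  SiO2: 49.64% × 1000 = 496.4 pbw
  Li2O: 2.886% × 1000 = 28.86 pbw
  PbO: 22.47% × 1000 = 224.7 pbw
  K2O: 11.74% × 1000 = 117.4 pbw
  Al2O3: 13.27% × 1000 = 132.7 pbw
Verifying the oxide balance using the reported weights, against the basis in use (target by target, the sums agree exact up to rounding of places):
  SiO2: 250.6·0.9950 + 387.4·0.6378 = 496.4 pbw (target 496.4 pbw)
  Li2O: 387.4·0.07450 = 28.86 pbw (target 28.86 pbw)
  PbO: 230.0·0.9770 = 224.7 pbw (target 224.7 pbw)
  K2O: 171.8·0.6832 = 117.4 pbw (target 117.4 pbw)
  Al2O3: 250.6·0.003000 + 387.4·0.2727 + 26.42·0.9959 = 132.7 pbw (target 132.7 pbw)
Glass mass check: net batch after ignition = 1000 pbw (oxide target masses add up to 1000 pbw; versus the stated basis of 1000 pbw — gaps are rounding artifacts).
Total batch = Σ batch = 1066 pbw; Σ batch·LOI gives LOI loss = 66.14 pbw; as yield: glass ÷ batch → 93.80%.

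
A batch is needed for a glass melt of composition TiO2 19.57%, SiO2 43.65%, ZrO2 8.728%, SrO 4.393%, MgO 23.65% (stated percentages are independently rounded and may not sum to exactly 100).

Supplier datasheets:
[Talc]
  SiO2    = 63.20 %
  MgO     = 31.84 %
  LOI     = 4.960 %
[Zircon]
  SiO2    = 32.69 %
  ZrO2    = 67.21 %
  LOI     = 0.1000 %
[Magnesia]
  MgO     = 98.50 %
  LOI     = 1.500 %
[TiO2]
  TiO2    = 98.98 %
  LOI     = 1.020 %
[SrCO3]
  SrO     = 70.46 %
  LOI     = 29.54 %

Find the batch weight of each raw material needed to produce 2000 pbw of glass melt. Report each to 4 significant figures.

Batch per 2000 pbw glass melt:
  Talc: 1247 pbw
  Zircon: 259.7 pbw
  Magnesia: 77.12 pbw
  TiO2: 395.4 pbw
  SrCO3: 124.7 pbw
Total batch = 2104 pbw; LOI loss = 104.1 pbw; yield = 95.05%

The intermediate values are printed rounded off to 4 significant digits on the page. The whole derivation runs at full precision at all times. Each reported number is rounded once only; the derived quantities, which include five oxide percentages, the yield, net glass mass, LOI, totals, are rebuilt at exact precision, as quoted within the problem or answer text, using the weight values for 2000 pbw of glass.
Oxide-by-oxide targets in 2000 pbw glass melt:
  TiO2: 19.57% × 2000 = 391.4 pbw
  SiO2: 43.65% × 2000 = 873.0 pbw
  ZrO2: 8.728% × 2000 = 174.6 pbw
  SrO: 4.393% × 2000 = 87.86 pbw
  MgO: 23.65% × 2000 = 473.0 pbw
Verifying the oxide balance given the weights on record, per the basis as stated (delivered sums recover each target once rounding is allowed for):
  TiO2: 395.4·0.9898 = 391.4 pbw (target 391.4 pbw)
  SiO2: 1247·0.6320 + 259.7·0.3269 = 873.0 pbw (target 873.0 pbw)
  ZrO2: 259.7·0.6721 = 174.5 pbw (target 174.6 pbw)
  SrO: 124.7·0.7046 = 87.86 pbw (target 87.86 pbw)
  MgO: 1247·0.3184 + 77.12·0.9850 = 473.0 pbw (target 473.0 pbw)
Glass-mass sanity pass: Σ batch − LOI loss = 2000 pbw (oxide target masses add up to 2000 pbw; basis as stated: 2000 pbw — rounding explains the deltas).
Summing the batch: Σ batch = 2104 pbw; LOI removed, Σ of batch·LOI: 104.1 pbw; as yield: glass ÷ batch → 95.05%.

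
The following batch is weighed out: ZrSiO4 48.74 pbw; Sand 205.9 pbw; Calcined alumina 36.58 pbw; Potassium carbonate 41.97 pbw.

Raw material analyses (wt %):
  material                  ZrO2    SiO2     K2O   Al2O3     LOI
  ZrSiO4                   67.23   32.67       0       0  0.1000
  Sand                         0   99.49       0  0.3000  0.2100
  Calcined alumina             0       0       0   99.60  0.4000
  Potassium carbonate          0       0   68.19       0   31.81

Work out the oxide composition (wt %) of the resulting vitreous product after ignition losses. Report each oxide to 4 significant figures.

Mid-chain values are printed, rounded to four significant figures, in the working — all internal work carries full float precision end to end. Every reported figure is rounded a single time. The derived quantities (LOI, glass mass, the yield, the totals, the four compositions) are recomputed at exact precision using the weight values on 319.2 pbw of glass, exactly as shown in either problem or answer.
Oxide-by-oxide delivered mass:
  ZrO2: 48.74·0.6723 = 32.77 pbw
  SiO2: 48.74·0.3267 + 205.9·0.9949 = 220.8 pbw
  K2O: 41.97·0.6819 = 28.62 pbw
  Al2O3: 205.9·0.003000 + 36.58·0.9960 = 37.05 pbw
LOI: 48.74·0.001000 + 205.9·0.002100 + 36.58·0.004000 + 41.97·0.3181 = 13.98 pbw
The glass mass, total less LOI, = 333.2 − 13.98 = 319.2 pbw (= the summed oxide contributions)
each wt % is 100 × oxide ÷ glass

Glass mass = 319.2 pbw (batch 333.2 − LOI 13.98).
Composition: ZrO2 10.27%, SiO2 69.16%, K2O 8.966%, Al2O3 11.61%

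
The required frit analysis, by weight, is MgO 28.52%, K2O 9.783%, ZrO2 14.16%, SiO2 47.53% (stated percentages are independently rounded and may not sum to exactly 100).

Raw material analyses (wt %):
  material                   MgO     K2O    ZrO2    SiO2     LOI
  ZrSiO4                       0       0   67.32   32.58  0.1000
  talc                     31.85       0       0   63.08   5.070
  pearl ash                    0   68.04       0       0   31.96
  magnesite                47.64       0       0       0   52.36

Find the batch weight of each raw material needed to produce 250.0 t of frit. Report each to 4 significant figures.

Rounding to 4 significant figures extends to every working value as printed — the whole derivation maintains full precision from start to finish; each reported result is rounded just once — derived quantities, which include the four compositions, LOI, totals, glass mass, the yield, are recomputed in full precision, exactly as shown in the problem or answer text, starting from the weights at 250.0 t of glass.
Target oxide masses per 250.0 t frit:
  MgO: 28.52% × 250.0 = 71.30 t
  K2O: 9.783% × 250.0 = 24.46 t
  ZrO2: 14.16% × 250.0 = 35.40 t
  SiO2: 47.53% × 250.0 = 118.8 t
Verifying the oxide balance per the reported batch figures, relative to the basis at hand (target by target, the sums agree net of answer rounding effects):
  MgO: 161.2·0.3185 + 41.88·0.4764 = 71.29 t (target 71.30 t)
  K2O: 35.95·0.6804 = 24.46 t (target 24.46 t)
  ZrO2: 52.58·0.6732 = 35.40 t (target 35.40 t)
  SiO2: 52.58·0.3258 + 161.2·0.6308 = 118.8 t (target 118.8 t)
Mass balance on the glass: total batch − LOI = 250.0 t (the Σ of target masses is 250.0 t; with the basis standing at 250.0 t — any gap is answer rounding).
Adding the batch up: Σ batch = 291.6 t; Σ batch·LOI gives LOI loss = 41.64 t; glass ÷ batch gives a yield of 85.72%.

Batch per 250.0 t frit:
  ZrSiO4: 52.58 t
  talc: 161.2 t
  pearl ash: 35.95 t
  magnesite: 41.88 t
Total batch = 291.6 t; LOI loss = 41.64 t; yield = 85.72%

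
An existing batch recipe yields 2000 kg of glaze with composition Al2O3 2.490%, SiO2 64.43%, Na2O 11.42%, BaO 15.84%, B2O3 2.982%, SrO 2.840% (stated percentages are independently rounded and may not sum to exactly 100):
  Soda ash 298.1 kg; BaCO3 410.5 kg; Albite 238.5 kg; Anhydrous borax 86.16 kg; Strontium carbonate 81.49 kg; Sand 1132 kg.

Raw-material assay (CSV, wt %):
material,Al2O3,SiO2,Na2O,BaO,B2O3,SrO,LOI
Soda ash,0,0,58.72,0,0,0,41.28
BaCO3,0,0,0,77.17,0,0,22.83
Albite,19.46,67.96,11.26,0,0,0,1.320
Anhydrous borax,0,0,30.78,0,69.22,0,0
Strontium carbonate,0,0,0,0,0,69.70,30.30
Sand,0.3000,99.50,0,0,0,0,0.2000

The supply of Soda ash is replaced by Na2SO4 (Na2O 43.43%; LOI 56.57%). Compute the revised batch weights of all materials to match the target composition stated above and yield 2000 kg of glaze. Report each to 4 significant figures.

Revised batch per 2000 kg glaze:
  Na2SO4: 403.0 kg
  BaCO3: 410.5 kg
  Albite: 238.5 kg
  Anhydrous borax: 86.16 kg
  Strontium carbonate: 81.49 kg
  Sand: 1132 kg
Total batch = 2352 kg; LOI loss = 351.8 kg

The whole derivation keeps full precision end to end — values along the way are shown (rounded to 4 significant figures) alongside each step — exactly one rounding is applied to every reported number; derived quantities (LOI, net glass mass, the six compositions, totals, the yield) are carried at full float precision from the weighed amounts on 2000 kg of glass, as set out in the problem or the answer.
Per-oxide target masses for 2000 kg glaze:
  Al2O3: 2.490% × 2000 = 49.80 kg
  SiO2: 64.43% × 2000 = 1289 kg
  Na2O: 11.42% × 2000 = 228.4 kg
  BaO: 15.84% × 2000 = 316.8 kg
  B2O3: 2.982% × 2000 = 59.64 kg
  SrO: 2.840% × 2000 = 56.80 kg
Balance tally, oxide-wise, working from each reported weight, per the basis as stated (sum by sum, the targets are met inside rounding margins):
  Al2O3: 238.5·0.1946 + 1132·0.003000 = 49.81 kg (target 49.80 kg)
  SiO2: 238.5·0.6796 + 1132·0.9950 = 1288 kg (target 1289 kg)
  Na2O: 403.0·0.4343 + 238.5·0.1126 + 86.16·0.3078 = 228.4 kg (target 228.4 kg)
  BaO: 410.5·0.7717 = 316.8 kg (target 316.8 kg)
  B2O3: 86.16·0.6922 = 59.64 kg (target 59.64 kg)
  SrO: 81.49·0.6970 = 56.80 kg (target 56.80 kg)
Consistency of the glass mass: Σ batch − LOI loss = 2000 kg (oxide target masses add up to 2000 kg; against the stated basis, 2000 kg — deltas are rounding alone).
Adding the batch up: Σ batch = 2352 kg; ignition loss, Σ(batch × LOI) = 351.8 kg; yield: glass divided by total = 85.04%.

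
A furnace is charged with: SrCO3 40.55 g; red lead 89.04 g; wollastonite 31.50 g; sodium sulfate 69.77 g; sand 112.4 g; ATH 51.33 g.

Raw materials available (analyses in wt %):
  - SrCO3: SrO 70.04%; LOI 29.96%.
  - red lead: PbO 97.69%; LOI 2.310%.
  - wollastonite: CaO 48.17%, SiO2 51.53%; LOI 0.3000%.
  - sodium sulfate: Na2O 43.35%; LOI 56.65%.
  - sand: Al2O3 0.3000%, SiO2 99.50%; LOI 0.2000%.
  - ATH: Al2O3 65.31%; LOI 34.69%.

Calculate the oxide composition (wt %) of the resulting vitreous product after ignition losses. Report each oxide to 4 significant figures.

Glass mass = 322.7 g (batch 394.6 − LOI 71.86).
Composition: Na2O 9.372%, CaO 4.702%, Al2O3 10.49%, SiO2 39.68%, PbO 26.95%, SrO 8.800%

All internal work maintains full precision through the solve — values along the way appear (rounded to 4 significant digits) on the page — every reported value sees exactly one rounding — derived quantities, including the six compositions, the totals, the yield, ignition loss, glass mass, are recomputed using the weight values on 322.7 g of glass in exact precision as set out in the problem or answer text.
Delivered oxide masses:
  Na2O: 69.77·0.4335 = 30.25 g
  CaO: 31.50·0.4817 = 15.17 g
  Al2O3: 112.4·0.003000 + 51.33·0.6531 = 33.86 g
  SiO2: 31.50·0.5153 + 112.4·0.9950 = 128.1 g
  PbO: 89.04·0.9769 = 86.98 g
  SrO: 40.55·0.7004 = 28.40 g
LOI: 40.55·0.2996 + 89.04·0.02310 + 31.50·0.003000 + 69.77·0.5665 + 112.4·0.002000 + 51.33·0.3469 = 71.86 g
batch − LOI leaves glass = 394.6 − 71.86 = 322.7 g (the oxide masses sum to this)
wt % = oxide mass / glass mass × 100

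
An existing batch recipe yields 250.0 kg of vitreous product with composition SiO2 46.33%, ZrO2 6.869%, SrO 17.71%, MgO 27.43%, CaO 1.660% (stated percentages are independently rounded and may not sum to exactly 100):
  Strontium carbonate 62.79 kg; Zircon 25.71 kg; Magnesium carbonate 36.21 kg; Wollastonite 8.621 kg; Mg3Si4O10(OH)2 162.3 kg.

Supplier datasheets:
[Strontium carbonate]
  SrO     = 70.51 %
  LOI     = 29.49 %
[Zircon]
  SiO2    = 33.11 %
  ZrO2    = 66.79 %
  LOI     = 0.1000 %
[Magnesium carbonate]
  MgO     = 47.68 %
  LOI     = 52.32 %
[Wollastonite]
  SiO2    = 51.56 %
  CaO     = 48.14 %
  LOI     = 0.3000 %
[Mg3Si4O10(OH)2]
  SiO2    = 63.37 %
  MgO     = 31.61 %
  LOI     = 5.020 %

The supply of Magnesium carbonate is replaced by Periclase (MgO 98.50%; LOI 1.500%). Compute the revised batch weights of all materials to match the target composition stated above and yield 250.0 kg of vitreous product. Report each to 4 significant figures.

Revised batch per 250.0 kg vitreous product:
  Strontium carbonate: 62.79 kg
  Zircon: 25.71 kg
  Periclase: 17.53 kg
  Wollastonite: 8.621 kg
  Mg3Si4O10(OH)2: 162.3 kg
Total batch = 277.0 kg; LOI loss = 26.98 kg

Values along the way are displayed rounded to four significant digits on the page — every computation maintains full precision from start to finish; every reported value is rounded exactly once. The derived quantities (glass mass, the five compositions, yield, ignition loss, totals) are recomputed in exact precision using the weight values for 250.0 kg of glass as they appear in problem or answer.
Per-oxide target masses for 250.0 kg vitreous product:
  SiO2: 46.33% × 250.0 = 115.8 kg
  ZrO2: 6.869% × 250.0 = 17.17 kg
  SrO: 17.71% × 250.0 = 44.28 kg
  MgO: 27.43% × 250.0 = 68.58 kg
  CaO: 1.660% × 250.0 = 4.150 kg
A balance pass over the oxides, on the weights just shown, versus the basis set out (sums match the target masses net of answer rounding effects):
  SiO2: 25.71·0.3311 + 8.621·0.5156 + 162.3·0.6337 = 115.8 kg (target 115.8 kg)
  ZrO2: 25.71·0.6679 = 17.17 kg (target 17.17 kg)
  SrO: 62.79·0.7051 = 44.27 kg (target 44.28 kg)
  MgO: 17.53·0.9850 + 162.3·0.3161 = 68.57 kg (target 68.58 kg)
  CaO: 8.621·0.4814 = 4.150 kg (target 4.150 kg)
Glass-mass bookkeeping: whole batch net of LOI = 250.0 kg (per-oxide target masses sum to 250.0 kg; versus the stated basis of 250.0 kg — a pure rounding effect).
Batch grand total — Σ batch = 277.0 kg; LOI loss = Σ batch·LOI = 26.98 kg; the yield ratio, glass ÷ batch: 90.26%.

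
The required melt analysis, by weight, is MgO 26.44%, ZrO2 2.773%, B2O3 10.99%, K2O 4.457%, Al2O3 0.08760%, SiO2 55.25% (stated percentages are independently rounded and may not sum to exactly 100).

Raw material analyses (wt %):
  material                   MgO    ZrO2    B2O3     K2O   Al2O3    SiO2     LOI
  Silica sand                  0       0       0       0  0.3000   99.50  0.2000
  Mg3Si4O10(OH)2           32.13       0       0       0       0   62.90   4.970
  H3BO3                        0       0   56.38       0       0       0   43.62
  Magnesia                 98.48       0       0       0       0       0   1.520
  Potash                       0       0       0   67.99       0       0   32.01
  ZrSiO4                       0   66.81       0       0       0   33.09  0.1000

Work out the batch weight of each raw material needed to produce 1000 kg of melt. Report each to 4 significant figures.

All arithmetic maintains exact precision all the way through — the intermediate values are displayed, with 4-significant-figure rounding, in the printout — exactly one rounding is applied to each reported value — the derived quantities (yield, the totals, the six compositions, LOI, net glass mass) are rebuilt from the batch weights per 1000 kg of glass at full float precision as quoted within the question or the answer.
Per-oxide target masses for 1000 kg melt:
  MgO: 26.44% × 1000 = 264.4 kg
  ZrO2: 2.773% × 1000 = 27.73 kg
  B2O3: 10.99% × 1000 = 109.9 kg
  K2O: 4.457% × 1000 = 44.57 kg
  Al2O3: 0.08760% × 1000 = 0.8760 kg
  SiO2: 55.25% × 1000 = 552.5 kg
Sums-versus-targets review with the batch weights as given, under the basis named above (delivered sums recover each target within answer rounding):
  MgO: 394.6·0.3213 + 139.7·0.9848 = 264.4 kg (target 264.4 kg)
  ZrO2: 41.51·0.6681 = 27.73 kg (target 27.73 kg)
  B2O3: 194.9·0.5638 = 109.9 kg (target 109.9 kg)
  K2O: 65.55·0.6799 = 44.57 kg (target 44.57 kg)
  Al2O3: 292.0·0.003000 = 0.8760 kg (target 0.8760 kg)
  SiO2: 292.0·0.9950 + 394.6·0.6290 + 41.51·0.3309 = 552.5 kg (target 552.5 kg)
Glass mass check: Σ batch − LOI loss = 999.9 kg (per-oxide target masses sum to 1000 kg; against the stated basis, 1000 kg — any gap is answer rounding).
Batch grand total — Σ batch = 1128 kg; LOI loss = Σ batch·LOI = 128.4 kg; yield: glass divided by total = 88.62%.

Batch per 1000 kg melt:
  Silica sand: 292.0 kg
  Mg3Si4O10(OH)2: 394.6 kg
  H3BO3: 194.9 kg
  Magnesia: 139.7 kg
  Potash: 65.55 kg
  ZrSiO4: 41.51 kg
Total batch = 1128 kg; LOI loss = 128.4 kg; yield = 88.62%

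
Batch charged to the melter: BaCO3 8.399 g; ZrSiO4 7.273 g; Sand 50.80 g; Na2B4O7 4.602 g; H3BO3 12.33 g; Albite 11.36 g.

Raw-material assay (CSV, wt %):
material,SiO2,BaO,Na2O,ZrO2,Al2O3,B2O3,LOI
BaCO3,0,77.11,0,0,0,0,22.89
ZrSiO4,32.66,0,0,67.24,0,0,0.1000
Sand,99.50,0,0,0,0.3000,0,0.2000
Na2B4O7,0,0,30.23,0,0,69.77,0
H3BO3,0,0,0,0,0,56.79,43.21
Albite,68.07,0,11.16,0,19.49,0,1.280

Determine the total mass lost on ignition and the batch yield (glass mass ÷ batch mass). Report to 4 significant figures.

Every computation keeps full float precision at all times; the intermediate values are printed (rounded to four significant digits) in the printout. Every reported value sees exactly one rounding. The derived quantities are rebuilt in full precision (ignition loss, totals, six oxide percentages, net glass mass, yield) from the batch weights at 87.26 g of glass, exactly as printed in question or answer.
Each material's LOI contribution:
  BaCO3: 8.399 × 0.2289 = 1.923 g
  ZrSiO4: 7.273 × 0.001000 = 0.007273 g
  Sand: 50.80 × 0.002000 = 0.1016 g
  Na2B4O7: 4.602 × 0 = 0 g
  H3BO3: 12.33 × 0.4321 = 5.328 g
  Albite: 11.36 × 0.01280 = 0.1454 g
Total LOI = 7.505 g
Glass = batch − LOI = 94.76 − 7.505 = 87.26 g

LOI loss = 7.505 g; glass = 87.26 g; yield = 92.08%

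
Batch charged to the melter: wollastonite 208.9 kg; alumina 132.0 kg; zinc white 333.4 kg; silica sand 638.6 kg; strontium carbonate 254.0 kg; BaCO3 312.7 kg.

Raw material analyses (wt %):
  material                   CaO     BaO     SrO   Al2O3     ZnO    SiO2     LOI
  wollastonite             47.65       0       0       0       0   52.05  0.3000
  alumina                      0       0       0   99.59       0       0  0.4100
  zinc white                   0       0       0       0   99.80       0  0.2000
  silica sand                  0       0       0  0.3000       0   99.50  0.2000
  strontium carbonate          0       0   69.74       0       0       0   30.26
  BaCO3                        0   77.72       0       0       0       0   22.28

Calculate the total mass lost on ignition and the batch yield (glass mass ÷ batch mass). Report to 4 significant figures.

LOI loss = 149.6 kg; glass = 1730 kg; yield = 92.04%

All internal work maintains exact precision at all times; values along the way are displayed with 4-significant-digit rounding between the steps. Each reported number undergoes a single rounding. Derived quantities (glass mass, ignition loss, six oxide percentages, yield, totals) are computed at full float precision starting from the weights per 1730 kg of glass, as written in either problem or answer.
LOI of each material in turn:
  wollastonite: 208.9 × 0.003000 = 0.6267 kg
  alumina: 132.0 × 0.004100 = 0.5412 kg
  zinc white: 333.4 × 0.002000 = 0.6668 kg
  silica sand: 638.6 × 0.002000 = 1.277 kg
  strontium carbonate: 254.0 × 0.3026 = 76.86 kg
  BaCO3: 312.7 × 0.2228 = 69.67 kg
Total LOI = 149.6 kg
Glass = batch − LOI = 1880 − 149.6 = 1730 kg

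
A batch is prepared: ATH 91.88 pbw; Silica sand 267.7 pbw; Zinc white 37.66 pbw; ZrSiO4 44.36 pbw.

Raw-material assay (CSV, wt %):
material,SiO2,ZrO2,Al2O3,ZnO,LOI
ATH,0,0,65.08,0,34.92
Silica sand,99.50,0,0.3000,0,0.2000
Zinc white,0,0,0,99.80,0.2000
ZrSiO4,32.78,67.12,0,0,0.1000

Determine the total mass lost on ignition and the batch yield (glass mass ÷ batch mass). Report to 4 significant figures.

Working values are printed, rounded to 4 significant digits, across the worked steps. All internal work carries exact precision from start to finish; each reported result sees exactly one rounding — all derived quantities (ignition loss, net glass mass, totals, the yield, four oxide percentages) are computed from the weighed amounts at 408.9 pbw of glass in full precision, exactly as printed in question or answer.
Per-material ignition loss:
  ATH: 91.88 × 0.3492 = 32.08 pbw
  Silica sand: 267.7 × 0.002000 = 0.5354 pbw
  Zinc white: 37.66 × 0.002000 = 0.07532 pbw
  ZrSiO4: 44.36 × 0.001000 = 0.04436 pbw
Total LOI = 32.74 pbw
Glass = batch − LOI = 441.6 − 32.74 = 408.9 pbw

LOI loss = 32.74 pbw; glass = 408.9 pbw; yield = 92.59%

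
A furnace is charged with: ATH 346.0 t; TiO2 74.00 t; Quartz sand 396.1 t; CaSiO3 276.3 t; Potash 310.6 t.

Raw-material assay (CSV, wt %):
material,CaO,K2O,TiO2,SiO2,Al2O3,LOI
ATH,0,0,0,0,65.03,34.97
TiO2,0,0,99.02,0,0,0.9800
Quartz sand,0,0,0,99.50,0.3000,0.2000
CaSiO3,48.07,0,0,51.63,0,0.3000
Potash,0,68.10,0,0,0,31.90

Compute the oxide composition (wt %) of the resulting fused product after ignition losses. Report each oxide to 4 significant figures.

Glass mass = 1181 t (batch 1403 − LOI 222.4).
Composition: CaO 11.25%, K2O 17.92%, TiO2 6.207%, SiO2 45.47%, Al2O3 19.16%

Each numeric step maintains exact precision through every step — mid-chain values are printed rounded off to 4 significant digits at each printed step — a single rounding finalizes each reported figure. Derived quantities are recomputed from the batch weights on 1181 t of glass in full float precision (net glass mass, the totals, five oxide percentages, yield, ignition loss), as written in problem or answer.
Mass of each oxide from the mix:
  CaO: 276.3·0.4807 = 132.8 t
  K2O: 310.6·0.6810 = 211.5 t
  TiO2: 74.00·0.9902 = 73.27 t
  SiO2: 396.1·0.9950 + 276.3·0.5163 = 536.8 t
  Al2O3: 346.0·0.6503 + 396.1·0.003000 = 226.2 t
LOI: 346.0·0.3497 + 74.00·0.009800 + 396.1·0.002000 + 276.3·0.003000 + 310.6·0.3190 = 222.4 t
batch − LOI leaves glass = 1403 − 222.4 = 1181 t (consistent with Σ oxide mass)
each wt % is 100 × oxide ÷ glass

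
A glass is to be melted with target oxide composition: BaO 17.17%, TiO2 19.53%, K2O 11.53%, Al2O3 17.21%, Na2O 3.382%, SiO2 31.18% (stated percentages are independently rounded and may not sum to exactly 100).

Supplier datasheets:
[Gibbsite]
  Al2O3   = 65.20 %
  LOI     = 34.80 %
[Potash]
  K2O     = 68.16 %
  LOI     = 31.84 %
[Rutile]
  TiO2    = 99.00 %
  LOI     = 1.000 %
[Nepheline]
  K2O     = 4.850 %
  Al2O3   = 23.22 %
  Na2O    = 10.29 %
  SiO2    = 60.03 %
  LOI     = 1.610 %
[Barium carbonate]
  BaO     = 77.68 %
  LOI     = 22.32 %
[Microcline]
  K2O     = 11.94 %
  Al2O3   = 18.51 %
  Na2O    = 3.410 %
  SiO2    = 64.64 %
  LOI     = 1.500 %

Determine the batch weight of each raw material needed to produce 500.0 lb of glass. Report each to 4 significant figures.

All arithmetic maintains full precision end to end. Values along the way are shown rounded to four significant figures in the printout. Each reported value is rounded only once; derived quantities (totals, net glass mass, six oxide percentages, the yield, ignition loss) are carried in exact precision starting from the weights per 500.0 lb of glass, precisely as stated by the problem or answer text.
Oxide mass targets, per 500.0 lb glass:
  BaO: 17.17% × 500.0 = 85.85 lb
  TiO2: 19.53% × 500.0 = 97.65 lb
  K2O: 11.53% × 500.0 = 57.65 lb
  Al2O3: 17.21% × 500.0 = 86.05 lb
  Na2O: 3.382% × 500.0 = 16.91 lb
  SiO2: 31.18% × 500.0 = 155.9 lb
Checking each oxide sum using the reported weights, at the basis given (sum by sum, the targets are met inside rounding margins):
  BaO: 110.5·0.7768 = 85.84 lb (target 85.85 lb)
  TiO2: 98.64·0.9900 = 97.65 lb (target 97.65 lb)
  K2O: 53.49·0.6816 + 121.9·0.04850 + 127.9·0.1194 = 57.64 lb (target 57.65 lb)
  Al2O3: 52.23·0.6520 + 121.9·0.2322 + 127.9·0.1851 = 86.03 lb (target 86.05 lb)
  Na2O: 121.9·0.1029 + 127.9·0.03410 = 16.90 lb (target 16.91 lb)
  SiO2: 121.9·0.6003 + 127.9·0.6464 = 155.9 lb (target 155.9 lb)
The glass-mass cross-check: net batch after ignition = 499.9 lb (targets for the oxides total 500.0 lb; versus the stated basis of 500.0 lb — gaps are rounding artifacts).
Total batch = Σ batch = 564.7 lb; LOI loss = Σ batch·LOI = 64.74 lb; yield, glass over the total, = 88.53%.

Batch per 500.0 lb glass:
  Gibbsite: 52.23 lb
  Potash: 53.49 lb
  Rutile: 98.64 lb
  Nepheline: 121.9 lb
  Barium carbonate: 110.5 lb
  Microcline: 127.9 lb
Total batch = 564.7 lb; LOI loss = 64.74 lb; yield = 88.53%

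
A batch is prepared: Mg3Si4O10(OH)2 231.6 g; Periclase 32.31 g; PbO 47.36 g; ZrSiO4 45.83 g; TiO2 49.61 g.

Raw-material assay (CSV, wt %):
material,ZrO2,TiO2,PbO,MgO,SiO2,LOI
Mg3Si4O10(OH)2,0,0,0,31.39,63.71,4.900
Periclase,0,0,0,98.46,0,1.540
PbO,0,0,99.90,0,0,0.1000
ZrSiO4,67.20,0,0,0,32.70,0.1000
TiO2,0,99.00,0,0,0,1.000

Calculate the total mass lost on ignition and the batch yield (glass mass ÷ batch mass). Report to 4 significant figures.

Intermediates are printed, rounded to 4 significant figures, between the steps; all arithmetic keeps exact precision from first step to last — each reported value sees exactly one rounding. The derived quantities, including the five compositions, totals, yield, ignition loss, glass mass, are recomputed using the weight values for 394.3 g of glass at full precision as written in either problem or answer.
Material-by-material LOI:
  Mg3Si4O10(OH)2: 231.6 × 0.04900 = 11.35 g
  Periclase: 32.31 × 0.01540 = 0.4976 g
  PbO: 47.36 × 0.001000 = 0.04736 g
  ZrSiO4: 45.83 × 0.001000 = 0.04583 g
  TiO2: 49.61 × 0.01000 = 0.4961 g
Total LOI = 12.44 g
Glass = batch − LOI = 406.7 − 12.44 = 394.3 g

LOI loss = 12.44 g; glass = 394.3 g; yield = 96.94%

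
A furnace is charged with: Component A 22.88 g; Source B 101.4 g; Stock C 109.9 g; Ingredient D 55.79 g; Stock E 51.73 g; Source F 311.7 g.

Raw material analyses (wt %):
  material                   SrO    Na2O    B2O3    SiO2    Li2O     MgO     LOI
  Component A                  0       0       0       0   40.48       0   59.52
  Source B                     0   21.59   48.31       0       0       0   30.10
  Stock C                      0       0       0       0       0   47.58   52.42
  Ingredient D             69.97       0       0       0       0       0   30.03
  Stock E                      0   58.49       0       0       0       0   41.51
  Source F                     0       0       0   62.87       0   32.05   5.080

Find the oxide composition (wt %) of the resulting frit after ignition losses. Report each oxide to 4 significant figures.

Glass mass = 497.6 g (batch 653.4 − LOI 155.8).
Composition: SrO 7.845%, Na2O 10.48%, B2O3 9.845%, SiO2 39.38%, Li2O 1.861%, MgO 30.59%

All arithmetic runs at exact precision through every step — the intermediate values appear rounded to four significant digits. Each reported figure undergoes a single rounding; the derived quantities, which include the yield, six oxide percentages, ignition loss, net glass mass, totals, are rebuilt at full float precision, as written in either problem or answer, from the weighed amounts on 497.6 g of glass.
Per-oxide mass from batch:
  SrO: 55.79·0.6997 = 39.04 g
  Na2O: 101.4·0.2159 + 51.73·0.5849 = 52.15 g
  B2O3: 101.4·0.4831 = 48.99 g
  SiO2: 311.7·0.6287 = 196.0 g
  Li2O: 22.88·0.4048 = 9.262 g
  MgO: 109.9·0.4758 + 311.7·0.3205 = 152.2 g
LOI: 22.88·0.5952 + 101.4·0.3010 + 109.9·0.5242 + 55.79·0.3003 + 51.73·0.4151 + 311.7·0.05080 = 155.8 g
Net of LOI, the glass mass = 653.4 − 155.8 = 497.6 g (equal to the oxide-mass sum)
each wt % is 100 × oxide ÷ glass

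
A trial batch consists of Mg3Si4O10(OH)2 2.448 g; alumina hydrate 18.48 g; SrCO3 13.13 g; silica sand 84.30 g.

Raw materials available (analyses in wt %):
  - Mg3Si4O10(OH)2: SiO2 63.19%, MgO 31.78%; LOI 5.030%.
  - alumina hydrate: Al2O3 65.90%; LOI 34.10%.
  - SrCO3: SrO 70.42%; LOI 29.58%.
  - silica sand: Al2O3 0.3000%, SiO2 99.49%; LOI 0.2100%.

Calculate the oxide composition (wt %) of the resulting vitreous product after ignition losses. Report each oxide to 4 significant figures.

Exact precision is held end to end. Intermediates appear rounded to 4 significant figures on the page; each reported figure carries a single rounding — all derived quantities are rebuilt using the weight values at 107.9 g of glass in full precision (four oxide percentages, ignition loss, glass mass, yield, the totals), as written in problem or answer.
Oxide masses out of the charge:
  Al2O3: 18.48·0.6590 + 84.30·0.003000 = 12.43 g
  SiO2: 2.448·0.6319 + 84.30·0.9949 = 85.42 g
  SrO: 13.13·0.7042 = 9.246 g
  MgO: 2.448·0.3178 = 0.7780 g
LOI: 2.448·0.05030 + 18.48·0.3410 + 13.13·0.2958 + 84.30·0.002100 = 10.49 g
Glass mass = batch − LOI = 118.4 − 10.49 = 107.9 g (= Σ oxide masses)
each wt % is 100 × oxide ÷ glass

Glass mass = 107.9 g (batch 118.4 − LOI 10.49).
Composition: Al2O3 11.52%, SiO2 79.18%, SrO 8.571%, MgO 0.7212%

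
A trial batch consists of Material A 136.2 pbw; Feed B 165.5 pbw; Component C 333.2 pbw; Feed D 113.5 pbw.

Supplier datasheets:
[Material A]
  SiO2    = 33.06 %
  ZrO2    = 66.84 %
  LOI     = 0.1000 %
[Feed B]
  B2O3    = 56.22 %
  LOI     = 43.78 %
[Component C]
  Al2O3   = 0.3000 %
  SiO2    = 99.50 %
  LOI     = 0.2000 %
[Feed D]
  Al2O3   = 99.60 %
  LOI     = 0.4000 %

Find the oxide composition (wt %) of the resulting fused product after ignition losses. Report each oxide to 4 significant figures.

Glass mass = 674.7 pbw (batch 748.4 − LOI 73.71).
Composition: Al2O3 16.90%, SiO2 55.81%, ZrO2 13.49%, B2O3 13.79%

In-progress results appear, with 4-significant-figure rounding, in the working — all internal work keeps full precision all the way through. Each reported figure is rounded a single time; all derived quantities (LOI, glass mass, four oxide percentages, yield, totals) are re-derived at full float precision starting from the weights at 674.7 pbw of glass, exactly as printed in either problem or answer.
What the batch supplies per oxide:
  Al2O3: 333.2·0.003000 + 113.5·0.9960 = 114.0 pbw
  SiO2: 136.2·0.3306 + 333.2·0.9950 = 376.6 pbw
  ZrO2: 136.2·0.6684 = 91.04 pbw
  B2O3: 165.5·0.5622 = 93.04 pbw
LOI: 136.2·0.001000 + 165.5·0.4378 + 333.2·0.002000 + 113.5·0.004000 = 73.71 pbw
The glass mass, total less LOI, = 748.4 − 73.71 = 674.7 pbw (equal to the oxide-mass sum)
wt %: oxide over glass, times 100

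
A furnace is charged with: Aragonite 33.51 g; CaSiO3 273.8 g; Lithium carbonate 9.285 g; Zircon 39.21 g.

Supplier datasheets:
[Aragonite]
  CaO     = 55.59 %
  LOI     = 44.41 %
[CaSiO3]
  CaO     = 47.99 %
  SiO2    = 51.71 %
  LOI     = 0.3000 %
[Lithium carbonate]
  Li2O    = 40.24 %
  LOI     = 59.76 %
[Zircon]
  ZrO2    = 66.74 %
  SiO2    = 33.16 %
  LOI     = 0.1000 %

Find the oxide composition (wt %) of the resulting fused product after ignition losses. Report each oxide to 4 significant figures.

The whole derivation maintains full float precision at each step. Working values appear, rounded to four significant figures, between the steps; exactly one rounding goes into each reported value; derived quantities, which include net glass mass, ignition loss, the four compositions, yield, totals, are rebuilt in exact precision, as set out in problem or answer, using the weight values for 334.5 g of glass.
Delivered oxide masses:
  Li2O: 9.285·0.4024 = 3.736 g
  CaO: 33.51·0.5559 + 273.8·0.4799 = 150.0 g
  ZrO2: 39.21·0.6674 = 26.17 g
  SiO2: 273.8·0.5171 + 39.21·0.3316 = 154.6 g
LOI: 33.51·0.4441 + 273.8·0.003000 + 9.285·0.5976 + 39.21·0.001000 = 21.29 g
batch − LOI leaves glass = 355.8 − 21.29 = 334.5 g (equal to the oxide-mass sum)
oxide / glass × 100 gives the wt %

Glass mass = 334.5 g (batch 355.8 − LOI 21.29).
Composition: Li2O 1.117%, CaO 44.85%, ZrO2 7.823%, SiO2 46.21%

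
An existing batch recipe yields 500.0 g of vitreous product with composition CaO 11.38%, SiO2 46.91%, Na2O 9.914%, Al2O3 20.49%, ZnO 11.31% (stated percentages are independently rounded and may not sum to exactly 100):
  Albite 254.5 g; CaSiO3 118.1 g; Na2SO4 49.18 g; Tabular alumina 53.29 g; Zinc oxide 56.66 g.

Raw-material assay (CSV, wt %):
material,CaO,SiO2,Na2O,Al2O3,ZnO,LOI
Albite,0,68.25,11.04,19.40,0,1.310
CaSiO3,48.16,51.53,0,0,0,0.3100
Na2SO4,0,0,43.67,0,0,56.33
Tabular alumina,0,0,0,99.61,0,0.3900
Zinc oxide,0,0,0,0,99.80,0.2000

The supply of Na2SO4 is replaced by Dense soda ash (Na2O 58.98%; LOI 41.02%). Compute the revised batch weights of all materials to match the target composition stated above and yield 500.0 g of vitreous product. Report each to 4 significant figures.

Revised batch per 500.0 g vitreous product:
  Albite: 254.5 g
  CaSiO3: 118.1 g
  Dense soda ash: 36.42 g
  Tabular alumina: 53.29 g
  Zinc oxide: 56.66 g
Total batch = 519.0 g; LOI loss = 18.96 g

The intermediate values are shown with 4-significant-figure rounding at each printed step; full precision is held in all steps. Every reported number receives exactly one rounding — derived quantities, including net glass mass, ignition loss, the totals, yield, the five compositions, are re-derived using the weight values per 500.0 g of glass at exact precision as quoted within question or answer.
Target masses of each oxide per 500.0 g vitreous product:
  CaO: 11.38% × 500.0 = 56.90 g
  SiO2: 46.91% × 500.0 = 234.6 g
  Na2O: 9.914% × 500.0 = 49.57 g
  Al2O3: 20.49% × 500.0 = 102.4 g
  ZnO: 11.31% × 500.0 = 56.55 g
Per-oxide balance check per the reported batch figures, under the basis named above (every target is met by its sum net of answer rounding effects):
  CaO: 118.1·0.4816 = 56.88 g (target 56.90 g)
  SiO2: 254.5·0.6825 + 118.1·0.5153 = 234.6 g (target 234.6 g)
  Na2O: 254.5·0.1104 + 36.42·0.5898 = 49.58 g (target 49.57 g)
  Al2O3: 254.5·0.1940 + 53.29·0.9961 = 102.5 g (target 102.4 g)
  ZnO: 56.66·0.9980 = 56.55 g (target 56.55 g)
Glass-mass sanity pass: total charge less LOI = 500.0 g (oxide target masses add up to 500.0 g; against the stated basis, 500.0 g — differing by rounding only).
Summing the batch: Σ batch = 519.0 g; Σ batch·LOI gives LOI loss = 18.96 g; yield: glass divided by total = 96.35%.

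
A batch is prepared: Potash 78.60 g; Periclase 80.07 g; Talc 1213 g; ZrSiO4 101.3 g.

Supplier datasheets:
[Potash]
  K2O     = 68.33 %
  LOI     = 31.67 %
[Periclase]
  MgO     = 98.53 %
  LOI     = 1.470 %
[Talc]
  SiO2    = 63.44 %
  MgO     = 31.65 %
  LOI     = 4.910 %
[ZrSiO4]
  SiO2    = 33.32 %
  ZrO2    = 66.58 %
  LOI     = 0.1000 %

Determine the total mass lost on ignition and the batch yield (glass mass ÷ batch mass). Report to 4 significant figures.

Working values are printed with 4-significant-figure rounding on the page — full precision is kept in all steps; each reported value sees exactly one rounding. All derived quantities are computed in full float precision (the totals, the four compositions, net glass mass, the yield, ignition loss) starting from the weights per 1387 g of glass, as they appear in question or answer.
Ignition loss by material:
  Potash: 78.60 × 0.3167 = 24.89 g
  Periclase: 80.07 × 0.01470 = 1.177 g
  Talc: 1213 × 0.04910 = 59.56 g
  ZrSiO4: 101.3 × 0.001000 = 0.1013 g
Total LOI = 85.73 g
Glass = batch − LOI = 1473 − 85.73 = 1387 g

LOI loss = 85.73 g; glass = 1387 g; yield = 94.18%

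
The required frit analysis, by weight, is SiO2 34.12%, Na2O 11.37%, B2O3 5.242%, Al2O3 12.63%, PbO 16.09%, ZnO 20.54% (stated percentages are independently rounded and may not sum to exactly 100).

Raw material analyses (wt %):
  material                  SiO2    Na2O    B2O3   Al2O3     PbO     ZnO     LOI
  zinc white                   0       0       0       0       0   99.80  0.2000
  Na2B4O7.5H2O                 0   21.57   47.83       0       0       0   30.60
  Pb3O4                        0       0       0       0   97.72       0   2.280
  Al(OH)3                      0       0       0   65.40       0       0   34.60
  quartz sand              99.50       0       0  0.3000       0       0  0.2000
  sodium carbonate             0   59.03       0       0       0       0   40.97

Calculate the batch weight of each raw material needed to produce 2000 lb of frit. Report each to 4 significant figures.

All internal work carries full precision at all times; intermediates are printed rounded off to 4 significant figures in the printout — every reported value undergoes a single rounding. Derived quantities (six oxide percentages, glass mass, ignition loss, the totals, the yield) are computed from the weighed amounts on 2000 lb of glass in exact precision, as quoted within the question or the answer.
Oxide-by-oxide targets in 2000 lb frit:
  SiO2: 34.12% × 2000 = 682.4 lb
  Na2O: 11.37% × 2000 = 227.4 lb
  B2O3: 5.242% × 2000 = 104.8 lb
  Al2O3: 12.63% × 2000 = 252.6 lb
  PbO: 16.09% × 2000 = 321.8 lb
  ZnO: 20.54% × 2000 = 410.8 lb
A balance pass over the oxides, per the reported batch figures, at the basis given (delivered sums recover each target modulo rounding of the values):
  SiO2: 685.8·0.9950 = 682.4 lb (target 682.4 lb)
  Na2O: 219.2·0.2157 + 305.1·0.5903 = 227.4 lb (target 227.4 lb)
  B2O3: 219.2·0.4783 = 104.8 lb (target 104.8 lb)
  Al2O3: 383.1·0.6540 + 685.8·0.003000 = 252.6 lb (target 252.6 lb)
  PbO: 329.3·0.9772 = 321.8 lb (target 321.8 lb)
  ZnO: 411.6·0.9980 = 410.8 lb (target 410.8 lb)
Consistency of the glass mass: net batch after ignition = 2000 lb (the targets, summed, come to 2000 lb; against the stated basis, 2000 lb — deltas are rounding alone).
Batch grand total — Σ batch = 2334 lb; loss to ignition Σ batch·LOI = 334.3 lb; yield: glass divided by total = 85.68%.

Batch per 2000 lb frit:
  zinc white: 411.6 lb
  Na2B4O7.5H2O: 219.2 lb
  Pb3O4: 329.3 lb
  Al(OH)3: 383.1 lb
  quartz sand: 685.8 lb
  sodium carbonate: 305.1 lb
Total batch = 2334 lb; LOI loss = 334.3 lb; yield = 85.68%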